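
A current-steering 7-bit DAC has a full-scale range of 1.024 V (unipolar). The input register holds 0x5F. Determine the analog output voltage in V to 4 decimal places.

0.7600 V

LSB = 1.024 V / 2^7 = 8.000 mV.
Code 0x5F = 95 decimal.
V_out = 0 + 95 × 0.008 V = 0.76 V.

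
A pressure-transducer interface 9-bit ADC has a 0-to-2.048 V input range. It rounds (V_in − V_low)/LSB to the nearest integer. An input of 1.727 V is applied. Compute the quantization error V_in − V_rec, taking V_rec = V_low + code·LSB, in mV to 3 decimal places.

Step size: 2.048 V ÷ 2^9 = 4.000 mV.
Scaled input = 431.7500 LSBs, so code = 432.
Reconstructed: 1.728 V.
Error = 1.727 − 1.728 = -0.001 V = -1.000 mV.

-1.000 mV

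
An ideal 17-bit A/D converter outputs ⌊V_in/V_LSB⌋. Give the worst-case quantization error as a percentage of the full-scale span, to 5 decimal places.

0.00076 %

Truncating → worst-case error = 1 LSB = V_FS/2^17, so 100/131072 = 0.000762939 % of full scale.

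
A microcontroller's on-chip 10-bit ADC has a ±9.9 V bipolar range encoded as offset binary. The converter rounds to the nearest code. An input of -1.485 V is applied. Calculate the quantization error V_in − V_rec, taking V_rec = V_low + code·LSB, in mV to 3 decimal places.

Step size: 19.8 V ÷ 2^10 = 19.336 mV.
(-1.485 − (−9.9))/0.0193359 = 435.2000; round gives code 435.
V_rec = (−9.9) + 435·0.0193359 = -1.4888672 V.
V_in − V_rec = 0.00386719 V = 3.867 mV.

3.867 mV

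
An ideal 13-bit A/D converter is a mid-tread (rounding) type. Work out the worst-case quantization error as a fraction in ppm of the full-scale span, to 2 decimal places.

Rounding → worst-case error = ½ LSB = V_FS/2^14, so 1e+06/16384 = 61.0352 ppm of full scale.

61.04 ppm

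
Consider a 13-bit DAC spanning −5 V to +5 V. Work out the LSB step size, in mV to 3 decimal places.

Full-scale span = 10 V.
LSB = 10 / 2^13 = 10 / 8192 = 0.0012207 V = 1.221 mV.

1.221 mV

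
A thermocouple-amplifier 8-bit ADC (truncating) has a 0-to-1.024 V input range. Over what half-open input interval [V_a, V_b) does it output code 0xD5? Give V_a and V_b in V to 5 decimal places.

LSB = 1.024/2^8 = 4.000 mV.
Code 0xD5 = 213 decimal.
V_a = V_low + 213·LSB = 0.852 V; V_b = V_low + 214·LSB = 0.856 V.

[0.85200 V, 0.85600 V)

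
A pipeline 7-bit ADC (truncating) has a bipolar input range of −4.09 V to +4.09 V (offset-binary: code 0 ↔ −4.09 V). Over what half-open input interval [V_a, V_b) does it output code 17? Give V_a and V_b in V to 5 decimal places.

LSB = 8.18/2^7 = 63.906 mV.
V_a = V_low + 17·LSB = -3.00359 V; V_b = V_low + 18·LSB = -2.93969 V.

[-3.00359 V, -2.93969 V)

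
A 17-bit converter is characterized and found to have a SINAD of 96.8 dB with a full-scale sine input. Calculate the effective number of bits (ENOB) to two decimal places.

15.79 bits

ENOB = (SINAD − 1.76) / 6.02 = (96.8 − 1.76)/6.02 = 15.787.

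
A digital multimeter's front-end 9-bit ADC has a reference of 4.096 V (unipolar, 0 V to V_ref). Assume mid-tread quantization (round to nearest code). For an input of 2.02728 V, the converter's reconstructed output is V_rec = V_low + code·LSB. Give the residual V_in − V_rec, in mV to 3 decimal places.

LSB = 4.096/2^9 = 8.000 mV.
(2.02728 − 0)/0.008 = 253.4100; round gives code 253.
V_rec = 0 + 253·0.008 = 2.024 V.
Difference: 0.00328 V → 3.280 mV.

3.280 mV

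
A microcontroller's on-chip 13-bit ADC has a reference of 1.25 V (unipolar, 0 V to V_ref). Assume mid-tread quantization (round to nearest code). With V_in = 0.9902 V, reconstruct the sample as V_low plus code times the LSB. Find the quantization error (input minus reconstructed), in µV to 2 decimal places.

57.18 µV

One LSB is 1.25 V / 8192 = 152.59 µV.
(0.9902 − 0)/0.000152588 = 6489.3747; round gives code 6489.
V_rec = 0 + 6489·0.000152588 = 0.99014282 V.
V_in − V_rec = 5.71777e-05 V = 57.18 µV.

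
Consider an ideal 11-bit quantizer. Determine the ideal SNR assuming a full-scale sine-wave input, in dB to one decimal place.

68.0 dB

SNR ≈ 6.02·N + 1.76 dB = 6.02·11 + 1.76 = 67.98 dB.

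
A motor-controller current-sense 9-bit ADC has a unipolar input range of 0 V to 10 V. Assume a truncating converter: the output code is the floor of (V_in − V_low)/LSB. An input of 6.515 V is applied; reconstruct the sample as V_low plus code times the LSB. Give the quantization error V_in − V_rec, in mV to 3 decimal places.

11.094 mV

Step size: 10 V ÷ 2^9 = 19.531 mV.
Scaled input = 333.5680 LSBs, so code = 333.
Reconstructed: 6.5039062 V.
Difference: 0.0110937 V → 11.094 mV.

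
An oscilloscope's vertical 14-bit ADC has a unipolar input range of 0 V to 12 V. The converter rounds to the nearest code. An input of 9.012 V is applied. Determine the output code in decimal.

Full-scale span = 12 V; LSB = 12/2^14 = 0.732 mV.
(9.012 − 0) / 0.000732422 = 12304.384 LSBs.
Round → code 12304.

code 12304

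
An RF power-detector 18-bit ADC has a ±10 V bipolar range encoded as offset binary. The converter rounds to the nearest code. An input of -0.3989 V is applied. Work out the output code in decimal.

Full-scale span = 20 V; LSB = 20/2^18 = 76.29 µV.
(-0.3989 − (−10)) / 7.62939e-05 = 125843.538 LSBs.
Round → code 125844.

code 125844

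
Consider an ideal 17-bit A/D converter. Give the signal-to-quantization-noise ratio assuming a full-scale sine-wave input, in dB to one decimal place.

SNR ≈ 6.02·N + 1.76 dB = 6.02·17 + 1.76 = 104.10 dB.

104.1 dB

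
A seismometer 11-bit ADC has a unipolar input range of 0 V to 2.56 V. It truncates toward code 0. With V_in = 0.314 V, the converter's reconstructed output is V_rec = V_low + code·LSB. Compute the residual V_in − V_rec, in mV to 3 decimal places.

0.250 mV

One LSB is 2.56 V / 2048 = 1.250 mV.
Scaled input = 251.2000 LSBs, so code = 251.
Code 251 maps back to 0 + 251×0.00125 V = 0.31375 V.
V_in − V_rec = 0.00025 V = 0.250 mV.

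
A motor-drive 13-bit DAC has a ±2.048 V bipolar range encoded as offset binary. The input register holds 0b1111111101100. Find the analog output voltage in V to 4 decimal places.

LSB = 4.096 V / 2^13 = 0.500 mV.
Code 0b1111111101100 = 8172 decimal.
V_out = (−2.048) + 8172 × 0.0005 V = 2.038 V.

2.0380 V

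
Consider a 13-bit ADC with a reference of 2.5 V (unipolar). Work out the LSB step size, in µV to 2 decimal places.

Full-scale span = 2.5 V.
LSB = 2.5 / 2^13 = 2.5 / 8192 = 0.000305176 V = 305.18 µV.

305.18 µV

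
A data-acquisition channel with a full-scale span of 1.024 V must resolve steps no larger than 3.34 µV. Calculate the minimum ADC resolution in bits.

19 bits

Number of steps required ≥ 1.024 V / 3.34 µV = 306586.83.
Need 2^N ≥ 306586.83; 2^18 = 262144, 2^19 = 524288.
Minimum N = 19.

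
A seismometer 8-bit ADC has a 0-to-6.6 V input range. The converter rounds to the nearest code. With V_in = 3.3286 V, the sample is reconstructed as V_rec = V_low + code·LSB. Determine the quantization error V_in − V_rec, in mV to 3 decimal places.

Step size: 6.6 V ÷ 2^8 = 25.781 mV.
(V_in − V_low)/LSB = (3.3286 − 0)/0.0257812 = 129.1093 → code 129 (round).
Reconstructed: 3.3257812 V.
Difference: 0.00281875 V → 2.819 mV.

2.819 mV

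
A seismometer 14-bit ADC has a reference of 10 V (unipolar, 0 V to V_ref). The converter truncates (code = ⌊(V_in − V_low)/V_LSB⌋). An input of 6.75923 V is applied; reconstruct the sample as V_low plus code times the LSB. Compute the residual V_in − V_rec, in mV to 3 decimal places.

LSB = 10/2^14 = 0.610 mV.
(V_in − V_low)/LSB = (6.75923 − 0)/0.000610352 = 11074.3224 → code 11074 (floor).
Reconstructed: 6.7590332 V.
Difference: 0.000196797 V → 0.197 mV.

0.197 mV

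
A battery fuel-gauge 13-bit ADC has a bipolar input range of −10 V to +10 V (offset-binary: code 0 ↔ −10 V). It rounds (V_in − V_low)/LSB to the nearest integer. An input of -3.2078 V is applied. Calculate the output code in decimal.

code 2782

With 8192 levels over 20 V, one step is 2.441 mV.
Input sits at 2782.085 steps above V_low.
Round → code 2782.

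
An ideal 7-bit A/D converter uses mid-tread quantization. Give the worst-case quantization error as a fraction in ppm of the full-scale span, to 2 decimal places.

3906.25 ppm

Rounding → worst-case error = ½ LSB = V_FS/2^8, so 1e+06/256 = 3906.25 ppm of full scale.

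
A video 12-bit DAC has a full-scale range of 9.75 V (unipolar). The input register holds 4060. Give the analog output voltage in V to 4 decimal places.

9.6643 V

LSB = 9.75 V / 2^12 = 2.380 mV.
V_out = 0 + 4060 × 0.00238037 V = 9.66431 V.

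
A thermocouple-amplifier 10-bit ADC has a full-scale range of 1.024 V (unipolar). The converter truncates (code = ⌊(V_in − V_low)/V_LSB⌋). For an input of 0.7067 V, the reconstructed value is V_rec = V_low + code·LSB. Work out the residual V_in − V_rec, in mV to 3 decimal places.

0.700 mV

Step size: 1.024 V ÷ 2^10 = 1.000 mV.
(V_in − V_low)/LSB = (0.7067 − 0)/0.001 = 706.7000 → code 706 (floor).
Code 706 maps back to 0 + 706×0.001 V = 0.706 V.
V_in − V_rec = 0.0007 V = 0.700 mV.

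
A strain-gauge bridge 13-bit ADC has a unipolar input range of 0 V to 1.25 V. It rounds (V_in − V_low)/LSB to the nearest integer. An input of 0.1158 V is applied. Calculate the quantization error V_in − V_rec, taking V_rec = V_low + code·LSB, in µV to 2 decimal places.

Step size: 1.25 V ÷ 2^13 = 152.59 µV.
(V_in − V_low)/LSB = (0.1158 − 0)/0.000152588 = 758.9069 → code 759 (round).
V_rec = 0 + 759·0.000152588 = 0.11581421 V.
V_in − V_rec = -1.4209e-05 V = -14.21 µV.

-14.21 µV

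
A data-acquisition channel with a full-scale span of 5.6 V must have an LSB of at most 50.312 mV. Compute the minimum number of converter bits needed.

7 bits

Number of steps required ≥ 5.6 V / 50.312 mV = 111.31.
Need 2^N ≥ 111.31; 2^6 = 64, 2^7 = 128.
Minimum N = 7.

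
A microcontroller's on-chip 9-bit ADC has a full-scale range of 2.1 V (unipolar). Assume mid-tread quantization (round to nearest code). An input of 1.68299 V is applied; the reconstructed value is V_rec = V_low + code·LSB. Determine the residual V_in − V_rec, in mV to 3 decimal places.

1.349 mV

One LSB is 2.1 V / 512 = 4.102 mV.
(V_in − V_low)/LSB = (1.68299 − 0)/0.00410156 = 410.3290 → code 410 (round).
Reconstructed: 1.6816406 V.
V_in − V_rec = 0.00134938 V = 1.349 mV.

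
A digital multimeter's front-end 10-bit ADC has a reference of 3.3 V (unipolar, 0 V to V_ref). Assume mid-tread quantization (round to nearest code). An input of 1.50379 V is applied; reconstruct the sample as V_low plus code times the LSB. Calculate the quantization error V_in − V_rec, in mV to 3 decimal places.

One LSB is 3.3 V / 1024 = 3.223 mV.
Scaled input = 466.6306 LSBs, so code = 467.
V_rec = 0 + 467·0.00322266 = 1.5049805 V.
V_in − V_rec = -0.00119047 V = -1.190 mV.

-1.190 mV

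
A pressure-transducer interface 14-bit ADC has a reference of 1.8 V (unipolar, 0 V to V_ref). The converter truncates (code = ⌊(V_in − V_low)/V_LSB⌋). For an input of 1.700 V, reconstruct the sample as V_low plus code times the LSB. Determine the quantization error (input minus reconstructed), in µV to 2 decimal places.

85.45 µV

Step size: 1.8 V ÷ 2^14 = 109.86 µV.
(V_in − V_low)/LSB = (1.700 − 0)/0.000109863 = 15473.7778 → code 15473 (floor).
Code 15473 maps back to 0 + 15473×0.000109863 V = 1.6999146 V.
Error = 1.700 − 1.6999146 = 8.54492e-05 V = 85.45 µV.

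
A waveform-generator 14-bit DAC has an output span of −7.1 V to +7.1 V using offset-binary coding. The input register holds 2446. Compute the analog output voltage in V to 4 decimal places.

-4.9801 V

LSB = 14.2 V / 2^14 = 0.867 mV.
V_out = (−7.1) + 2446 × 0.000866699 V = -4.98005 V.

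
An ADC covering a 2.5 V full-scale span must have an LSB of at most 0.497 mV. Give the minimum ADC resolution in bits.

13 bits

Number of steps required ≥ 2.5 V / 0.497 mV = 5030.18.
Need 2^N ≥ 5030.18; 2^12 = 4096, 2^13 = 8192.
Minimum N = 13.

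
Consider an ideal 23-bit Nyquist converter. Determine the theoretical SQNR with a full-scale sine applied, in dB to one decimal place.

SNR ≈ 6.02·N + 1.76 dB = 6.02·23 + 1.76 = 140.22 dB.

140.2 dB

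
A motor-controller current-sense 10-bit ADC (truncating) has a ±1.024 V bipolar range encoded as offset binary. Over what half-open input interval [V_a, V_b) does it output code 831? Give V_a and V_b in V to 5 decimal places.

LSB = 2.048/2^10 = 2.000 mV.
V_a = V_low + 831·LSB = 0.638 V; V_b = V_low + 832·LSB = 0.64 V.

[0.63800 V, 0.64000 V)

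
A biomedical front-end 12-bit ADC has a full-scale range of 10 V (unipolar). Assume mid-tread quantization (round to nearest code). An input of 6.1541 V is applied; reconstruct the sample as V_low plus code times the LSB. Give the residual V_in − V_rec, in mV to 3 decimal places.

One LSB is 10 V / 4096 = 2.441 mV.
(6.1541 − 0)/0.00244141 = 2520.7194; round gives code 2521.
Code 2521 maps back to 0 + 2521×0.00244141 V = 6.1547852 V.
Error = 6.1541 − 6.1547852 = -0.000685156 V = -0.685 mV.

-0.685 mV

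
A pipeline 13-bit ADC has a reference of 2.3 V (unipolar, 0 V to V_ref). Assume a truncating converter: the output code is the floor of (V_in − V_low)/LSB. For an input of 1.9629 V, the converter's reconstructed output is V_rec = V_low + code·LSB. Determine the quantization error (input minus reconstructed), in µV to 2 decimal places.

94.82 µV

One LSB is 2.3 V / 8192 = 280.76 µV.
(1.9629 − 0)/0.000280762 = 6991.3377; ⌊·⌋ gives code 6991.
Code 6991 maps back to 0 + 6991×0.000280762 V = 1.9628052 V.
Error = 1.9629 − 1.9628052 = 9.48242e-05 V = 94.82 µV.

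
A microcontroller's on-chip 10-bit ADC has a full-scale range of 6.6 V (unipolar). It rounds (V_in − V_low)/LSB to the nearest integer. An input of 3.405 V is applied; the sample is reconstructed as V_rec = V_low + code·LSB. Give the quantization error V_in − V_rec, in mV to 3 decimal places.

1.875 mV

One LSB is 6.6 V / 1024 = 6.445 mV.
(V_in − V_low)/LSB = (3.405 − 0)/0.00644531 = 528.2909 → code 528 (round).
Reconstructed: 3.403125 V.
Error = 3.405 − 3.403125 = 0.001875 V = 1.875 mV.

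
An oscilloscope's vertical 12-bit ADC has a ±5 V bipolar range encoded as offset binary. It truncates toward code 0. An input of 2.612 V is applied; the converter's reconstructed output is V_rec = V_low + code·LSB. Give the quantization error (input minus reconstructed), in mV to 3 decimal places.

LSB = 10/2^12 = 2.441 mV.
Scaled input = 3117.8752 LSBs, so code = 3117.
Code 3117 maps back to (−5) + 3117×0.00244141 V = 2.6098633 V.
V_in − V_rec = 0.00213672 V = 2.137 mV.

2.137 mV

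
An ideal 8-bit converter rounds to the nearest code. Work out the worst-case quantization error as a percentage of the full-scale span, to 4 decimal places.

0.1953 %

Rounding → worst-case error = ½ LSB = V_FS/2^9, so 100/512 = 0.195312 % of full scale.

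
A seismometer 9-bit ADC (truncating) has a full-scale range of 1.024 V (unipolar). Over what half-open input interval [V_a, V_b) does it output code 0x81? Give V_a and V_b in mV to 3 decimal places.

LSB = 1.024/2^9 = 2.000 mV.
Code 0x81 = 129 decimal.
V_a = V_low + 129·LSB = 0.258 V; V_b = V_low + 130·LSB = 0.26 V.

[258.000 mV, 260.000 mV)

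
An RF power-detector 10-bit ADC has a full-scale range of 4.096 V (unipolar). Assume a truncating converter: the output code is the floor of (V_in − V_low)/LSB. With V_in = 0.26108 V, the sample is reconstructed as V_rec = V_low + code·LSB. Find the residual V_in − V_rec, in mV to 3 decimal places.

1.080 mV

Step size: 4.096 V ÷ 2^10 = 4.000 mV.
(V_in − V_low)/LSB = (0.26108 − 0)/0.004 = 65.2700 → code 65 (floor).
Code 65 maps back to 0 + 65×0.004 V = 0.26 V.
Difference: 0.00108 V → 1.080 mV.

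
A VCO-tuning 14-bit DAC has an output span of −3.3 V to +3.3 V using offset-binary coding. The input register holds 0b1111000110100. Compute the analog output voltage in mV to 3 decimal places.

-185.303 mV

LSB = 6.6 V / 2^14 = 402.83 µV.
Code 0b1111000110100 = 7732 decimal.
V_out = (−3.3) + 7732 × 0.000402832 V = -0.185303 V.
= -185.303 mV.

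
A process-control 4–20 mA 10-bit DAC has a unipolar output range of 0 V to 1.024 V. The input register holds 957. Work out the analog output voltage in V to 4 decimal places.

0.9570 V

LSB = 1.024 V / 2^10 = 1.000 mV.
V_out = 0 + 957 × 0.001 V = 0.957 V.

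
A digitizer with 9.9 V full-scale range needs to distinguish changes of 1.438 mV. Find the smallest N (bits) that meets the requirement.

Number of steps required ≥ 9.9 V / 1.438 mV = 6884.56.
Need 2^N ≥ 6884.56; 2^12 = 4096, 2^13 = 8192.
Minimum N = 13.

13 bits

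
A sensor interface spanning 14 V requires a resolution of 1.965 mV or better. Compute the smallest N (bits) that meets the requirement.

Number of steps required ≥ 14 V / 1.965 mV = 7124.68.
Need 2^N ≥ 7124.68; 2^12 = 4096, 2^13 = 8192.
Minimum N = 13.

13 bits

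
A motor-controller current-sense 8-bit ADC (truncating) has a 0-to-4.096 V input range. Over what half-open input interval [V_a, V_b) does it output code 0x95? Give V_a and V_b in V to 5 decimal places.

LSB = 4.096/2^8 = 16.000 mV.
Code 0x95 = 149 decimal.
V_a = V_low + 149·LSB = 2.384 V; V_b = V_low + 150·LSB = 2.4 V.

[2.38400 V, 2.40000 V)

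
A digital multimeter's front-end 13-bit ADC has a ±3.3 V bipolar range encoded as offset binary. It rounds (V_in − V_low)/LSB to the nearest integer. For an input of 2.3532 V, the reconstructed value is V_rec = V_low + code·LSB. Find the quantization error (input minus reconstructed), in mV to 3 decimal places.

-0.145 mV

One LSB is 6.6 V / 8192 = 0.806 mV.
Scaled input = 7016.8204 LSBs, so code = 7017.
V_rec = (−3.3) + 7017·0.000805664 = 2.3533447 V.
Difference: -0.000144727 V → -0.145 mV.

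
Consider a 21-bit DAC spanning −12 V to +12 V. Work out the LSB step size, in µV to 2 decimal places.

Full-scale span = 24 V.
LSB = 24 / 2^21 = 24 / 2097152 = 1.14441e-05 V = 11.44 µV.

11.44 µV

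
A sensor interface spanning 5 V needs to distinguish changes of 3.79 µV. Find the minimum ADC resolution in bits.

Number of steps required ≥ 5 V / 3.79 µV = 1319261.21.
Need 2^N ≥ 1319261.21; 2^20 = 1048576, 2^21 = 2097152.
Minimum N = 21.

21 bits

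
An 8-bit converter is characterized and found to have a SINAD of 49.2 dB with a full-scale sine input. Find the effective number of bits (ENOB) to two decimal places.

ENOB = (SINAD − 1.76) / 6.02 = (49.2 − 1.76)/6.02 = 7.880.

7.88 bits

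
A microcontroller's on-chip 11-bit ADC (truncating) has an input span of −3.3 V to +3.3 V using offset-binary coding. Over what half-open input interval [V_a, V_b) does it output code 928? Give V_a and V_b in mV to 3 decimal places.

[-309.375 mV, -306.152 mV)

LSB = 6.6/2^11 = 3.223 mV.
V_a = V_low + 928·LSB = -0.309375 V; V_b = V_low + 929·LSB = -0.306152 V.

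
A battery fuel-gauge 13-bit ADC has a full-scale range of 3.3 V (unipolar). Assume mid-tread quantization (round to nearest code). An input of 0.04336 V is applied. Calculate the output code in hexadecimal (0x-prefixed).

LSB = 3.3 V / 8192 = 402.83 µV.
Input sits at 107.638 steps above V_low.
Round → code 108.
In hexadecimal (0x-prefixed): 0x6C.

code 0x6C (decimal 108)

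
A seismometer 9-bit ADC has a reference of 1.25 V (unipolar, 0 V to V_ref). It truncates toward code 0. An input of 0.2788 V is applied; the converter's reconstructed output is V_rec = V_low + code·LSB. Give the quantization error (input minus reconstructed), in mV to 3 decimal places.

One LSB is 1.25 V / 512 = 2.441 mV.
(V_in − V_low)/LSB = (0.2788 − 0)/0.00244141 = 114.1965 → code 114 (floor).
Reconstructed: 0.27832031 V.
Difference: 0.000479688 V → 0.480 mV.

0.480 mV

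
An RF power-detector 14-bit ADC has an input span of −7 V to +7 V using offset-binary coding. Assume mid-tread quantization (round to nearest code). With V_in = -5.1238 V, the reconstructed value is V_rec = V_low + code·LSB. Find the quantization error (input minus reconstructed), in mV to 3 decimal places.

One LSB is 14 V / 16384 = 0.854 mV.
(-5.1238 − (−7))/0.000854492 = 2195.6901; round gives code 2196.
V_rec = (−7) + 2196·0.000854492 = -5.1235352 V.
V_in − V_rec = -0.000264844 V = -0.265 mV.

-0.265 mV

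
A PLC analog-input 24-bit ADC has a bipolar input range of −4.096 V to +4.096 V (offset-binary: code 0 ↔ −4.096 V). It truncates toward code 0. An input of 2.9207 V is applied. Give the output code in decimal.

With 16777216 levels over 8.192 V, one step is 0.49 µV.
Input sits at 14370201.600 steps above V_low.
⌊·⌋(14370201.600) = 14370201.

code 14370201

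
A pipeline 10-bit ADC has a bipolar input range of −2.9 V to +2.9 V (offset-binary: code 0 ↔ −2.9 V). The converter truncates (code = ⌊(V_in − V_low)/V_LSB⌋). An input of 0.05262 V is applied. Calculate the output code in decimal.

code 521

Full-scale span = 5.8 V; LSB = 5.8/2^10 = 5.664 mV.
(0.05262 − (−2.9)) / 0.00566406 = 521.290 LSBs.
Floor → code 521.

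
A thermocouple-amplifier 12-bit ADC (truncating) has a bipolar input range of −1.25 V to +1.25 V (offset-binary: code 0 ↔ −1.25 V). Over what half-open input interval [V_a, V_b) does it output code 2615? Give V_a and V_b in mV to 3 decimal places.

[346.069 mV, 346.680 mV)

LSB = 2.5/2^12 = 0.610 mV.
V_a = V_low + 2615·LSB = 0.346069 V; V_b = V_low + 2616·LSB = 0.34668 V.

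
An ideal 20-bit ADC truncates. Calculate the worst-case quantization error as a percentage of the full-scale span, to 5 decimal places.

0.00010 %

Truncating → worst-case error = 1 LSB = V_FS/2^20, so 100/1048576 = 9.53674e-05 % of full scale.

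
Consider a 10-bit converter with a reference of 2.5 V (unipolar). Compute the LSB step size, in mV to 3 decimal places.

Full-scale span = 2.5 V.
LSB = 2.5 / 2^10 = 2.5 / 1024 = 0.00244141 V = 2.441 mV.

2.441 mV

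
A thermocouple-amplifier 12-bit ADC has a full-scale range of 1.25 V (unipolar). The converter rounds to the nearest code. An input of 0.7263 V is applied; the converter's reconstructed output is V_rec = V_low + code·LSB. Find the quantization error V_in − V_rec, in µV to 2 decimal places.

Step size: 1.25 V ÷ 2^12 = 305.18 µV.
Scaled input = 2379.9398 LSBs, so code = 2380.
Code 2380 maps back to 0 + 2380×0.000305176 V = 0.72631836 V.
V_in − V_rec = -1.83594e-05 V = -18.36 µV.

-18.36 µV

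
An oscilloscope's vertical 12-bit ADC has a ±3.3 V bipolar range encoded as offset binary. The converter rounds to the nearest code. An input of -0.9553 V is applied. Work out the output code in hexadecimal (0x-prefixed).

With 4096 levels over 6.6 V, one step is 1.611 mV.
(V_in − V_low)/LSB = (-0.9553 − (−3.3)) / 0.00161133 = 1455.135.
round(1455.135) = 1455.
In hexadecimal (0x-prefixed): 0x5AF.

code 0x5AF (decimal 1455)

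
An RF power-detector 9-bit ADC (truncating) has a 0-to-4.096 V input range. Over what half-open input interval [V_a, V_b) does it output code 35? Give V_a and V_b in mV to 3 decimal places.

LSB = 4.096/2^9 = 8.000 mV.
V_a = V_low + 35·LSB = 0.28 V; V_b = V_low + 36·LSB = 0.288 V.

[280.000 mV, 288.000 mV)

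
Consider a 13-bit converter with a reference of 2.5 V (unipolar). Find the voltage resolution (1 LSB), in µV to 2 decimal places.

Full-scale span = 2.5 V.
LSB = 2.5 / 2^13 = 2.5 / 8192 = 0.000305176 V = 305.18 µV.

305.18 µV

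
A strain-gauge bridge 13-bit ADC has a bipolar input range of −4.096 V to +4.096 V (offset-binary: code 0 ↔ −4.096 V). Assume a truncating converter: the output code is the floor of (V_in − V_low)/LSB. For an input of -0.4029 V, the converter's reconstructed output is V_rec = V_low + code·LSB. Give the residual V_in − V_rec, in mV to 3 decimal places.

0.100 mV

Step size: 8.192 V ÷ 2^13 = 1.000 mV.
Scaled input = 3693.1000 LSBs, so code = 3693.
Reconstructed: -0.403 V.
Error = -0.4029 − (−0.403) = 0.0001 V = 0.100 mV.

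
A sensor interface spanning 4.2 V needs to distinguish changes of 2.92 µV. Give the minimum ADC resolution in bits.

21 bits

Number of steps required ≥ 4.2 V / 2.92 µV = 1438356.16.
Need 2^N ≥ 1438356.16; 2^20 = 1048576, 2^21 = 2097152.
Minimum N = 21.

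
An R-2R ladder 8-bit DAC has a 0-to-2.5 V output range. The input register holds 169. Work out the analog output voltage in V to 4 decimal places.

1.6504 V

LSB = 2.5 V / 2^8 = 9.766 mV.
V_out = 0 + 169 × 0.00976562 V = 1.65039 V.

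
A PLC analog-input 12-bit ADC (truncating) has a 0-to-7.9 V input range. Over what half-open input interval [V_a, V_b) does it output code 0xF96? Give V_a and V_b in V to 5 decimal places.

[7.69556 V, 7.69749 V)

LSB = 7.9/2^12 = 1.929 mV.
Code 0xF96 = 3990 decimal.
V_a = V_low + 3990·LSB = 7.69556 V; V_b = V_low + 3991·LSB = 7.69749 V.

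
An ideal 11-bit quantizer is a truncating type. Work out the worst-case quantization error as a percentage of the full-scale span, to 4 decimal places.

Truncating → worst-case error = 1 LSB = V_FS/2^11, so 100/2048 = 0.0488281 % of full scale.

0.0488 %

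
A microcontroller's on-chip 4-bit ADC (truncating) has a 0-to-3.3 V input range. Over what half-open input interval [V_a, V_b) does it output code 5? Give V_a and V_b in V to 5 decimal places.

[1.03125 V, 1.23750 V)

LSB = 3.3/2^4 = 206.250 mV.
V_a = V_low + 5·LSB = 1.03125 V; V_b = V_low + 6·LSB = 1.2375 V.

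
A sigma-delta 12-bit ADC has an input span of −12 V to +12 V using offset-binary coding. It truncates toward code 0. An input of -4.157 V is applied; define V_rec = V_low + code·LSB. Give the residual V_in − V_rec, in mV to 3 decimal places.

3.156 mV

Step size: 24 V ÷ 2^12 = 5.859 mV.
Scaled input = 1338.5387 LSBs, so code = 1338.
Code 1338 maps back to (−12) + 1338×0.00585938 V = -4.1601562 V.
Difference: 0.00315625 V → 3.156 mV.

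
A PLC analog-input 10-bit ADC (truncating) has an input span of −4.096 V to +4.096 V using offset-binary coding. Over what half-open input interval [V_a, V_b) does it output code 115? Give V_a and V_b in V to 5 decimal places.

LSB = 8.192/2^10 = 8.000 mV.
V_a = V_low + 115·LSB = -3.176 V; V_b = V_low + 116·LSB = -3.168 V.

[-3.17600 V, -3.16800 V)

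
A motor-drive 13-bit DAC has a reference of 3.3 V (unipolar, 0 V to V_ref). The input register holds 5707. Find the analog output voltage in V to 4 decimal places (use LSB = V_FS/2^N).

LSB = 3.3 V / 2^13 = 402.83 µV.
V_out = 0 + 5707 × 0.000402832 V = 2.29896 V.

2.2990 V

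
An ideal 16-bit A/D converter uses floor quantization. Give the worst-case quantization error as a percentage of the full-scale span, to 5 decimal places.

0.00153 %

Truncating → worst-case error = 1 LSB = V_FS/2^16, so 100/65536 = 0.00152588 % of full scale.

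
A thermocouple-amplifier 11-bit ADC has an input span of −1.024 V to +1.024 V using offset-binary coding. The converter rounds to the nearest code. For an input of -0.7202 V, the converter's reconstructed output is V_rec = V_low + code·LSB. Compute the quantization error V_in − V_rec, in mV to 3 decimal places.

Step size: 2.048 V ÷ 2^11 = 1.000 mV.
(-0.7202 − (−1.024))/0.001 = 303.8000; round gives code 304.
Reconstructed: -0.72 V.
Difference: -0.0002 V → -0.200 mV.

-0.200 mV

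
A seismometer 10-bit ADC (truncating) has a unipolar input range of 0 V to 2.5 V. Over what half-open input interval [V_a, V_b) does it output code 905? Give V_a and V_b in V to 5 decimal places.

[2.20947 V, 2.21191 V)

LSB = 2.5/2^10 = 2.441 mV.
V_a = V_low + 905·LSB = 2.20947 V; V_b = V_low + 906·LSB = 2.21191 V.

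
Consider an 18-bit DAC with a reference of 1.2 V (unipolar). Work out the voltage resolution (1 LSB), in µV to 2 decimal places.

Full-scale span = 1.2 V.
LSB = 1.2 / 2^18 = 1.2 / 262144 = 4.57764e-06 V = 4.58 µV.

4.58 µV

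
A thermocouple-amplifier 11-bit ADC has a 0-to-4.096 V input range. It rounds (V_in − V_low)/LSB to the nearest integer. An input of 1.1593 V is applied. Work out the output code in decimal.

code 580

LSB = 4.096 V / 2048 = 2.000 mV.
Input sits at 579.650 steps above V_low.
round(579.650) = 580.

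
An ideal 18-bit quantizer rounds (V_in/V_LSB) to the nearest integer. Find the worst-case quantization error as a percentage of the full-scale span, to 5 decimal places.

0.00019 %

Rounding → worst-case error = ½ LSB = V_FS/2^19, so 100/524288 = 0.000190735 % of full scale.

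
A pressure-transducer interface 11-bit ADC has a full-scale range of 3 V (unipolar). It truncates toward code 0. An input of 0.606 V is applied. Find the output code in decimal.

code 413

With 2048 levels over 3 V, one step is 1.465 mV.
(V_in − V_low)/LSB = (0.606 − 0) / 0.00146484 = 413.696.
⌊·⌋(413.696) = 413.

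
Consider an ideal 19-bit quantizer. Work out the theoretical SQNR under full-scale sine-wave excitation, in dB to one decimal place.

116.1 dB

SNR ≈ 6.02·N + 1.76 dB = 6.02·19 + 1.76 = 116.14 dB.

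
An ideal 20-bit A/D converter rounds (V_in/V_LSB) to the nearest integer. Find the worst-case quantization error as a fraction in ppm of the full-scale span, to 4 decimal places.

0.4768 ppm

Rounding → worst-case error = ½ LSB = V_FS/2^21, so 1e+06/2097152 = 0.476837 ppm of full scale.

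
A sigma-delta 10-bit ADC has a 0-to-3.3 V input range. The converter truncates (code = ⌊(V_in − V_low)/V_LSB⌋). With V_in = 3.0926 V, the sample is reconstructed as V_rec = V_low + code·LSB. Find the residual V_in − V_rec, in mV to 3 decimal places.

Step size: 3.3 V ÷ 2^10 = 3.223 mV.
(V_in − V_low)/LSB = (3.0926 − 0)/0.00322266 = 959.6432 → code 959 (floor).
V_rec = 0 + 959·0.00322266 = 3.0905273 V.
Difference: 0.00207266 V → 2.073 mV.

2.073 mV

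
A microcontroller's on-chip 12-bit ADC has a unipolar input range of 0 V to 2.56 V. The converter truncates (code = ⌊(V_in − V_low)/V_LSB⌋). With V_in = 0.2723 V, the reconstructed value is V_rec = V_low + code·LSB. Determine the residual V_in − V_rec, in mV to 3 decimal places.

0.425 mV

LSB = 2.56/2^12 = 0.625 mV.
Scaled input = 435.6800 LSBs, so code = 435.
Reconstructed: 0.271875 V.
Error = 0.2723 − 0.271875 = 0.000425 V = 0.425 mV.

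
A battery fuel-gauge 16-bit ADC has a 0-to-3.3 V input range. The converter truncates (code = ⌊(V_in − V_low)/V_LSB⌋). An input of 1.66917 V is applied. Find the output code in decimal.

Full-scale span = 3.3 V; LSB = 3.3/2^16 = 50.35 µV.
Input sits at 33148.705 steps above V_low.
⌊·⌋(33148.705) = 33148.

code 33148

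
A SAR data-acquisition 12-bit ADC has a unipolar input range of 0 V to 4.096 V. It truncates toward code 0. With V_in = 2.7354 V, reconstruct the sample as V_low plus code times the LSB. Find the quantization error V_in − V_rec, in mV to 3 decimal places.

Step size: 4.096 V ÷ 2^12 = 1.000 mV.
Scaled input = 2735.4000 LSBs, so code = 2735.
Reconstructed: 2.735 V.
Error = 2.7354 − 2.735 = 0.0004 V = 0.400 mV.

0.400 mV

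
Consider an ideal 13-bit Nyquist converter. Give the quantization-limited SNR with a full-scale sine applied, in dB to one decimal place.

80.0 dB

SNR ≈ 6.02·N + 1.76 dB = 6.02·13 + 1.76 = 80.02 dB.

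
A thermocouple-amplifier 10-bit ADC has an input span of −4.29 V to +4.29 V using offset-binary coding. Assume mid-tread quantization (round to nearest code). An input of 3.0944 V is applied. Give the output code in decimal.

With 1024 levels over 8.58 V, one step is 8.379 mV.
Input sits at 881.308 steps above V_low.
round(881.308) = 881.

code 881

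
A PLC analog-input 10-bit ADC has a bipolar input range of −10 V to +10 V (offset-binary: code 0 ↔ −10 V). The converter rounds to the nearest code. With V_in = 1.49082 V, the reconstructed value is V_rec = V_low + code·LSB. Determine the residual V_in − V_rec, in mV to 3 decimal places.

6.445 mV

Step size: 20 V ÷ 2^10 = 19.531 mV.
Scaled input = 588.3300 LSBs, so code = 588.
Reconstructed: 1.484375 V.
V_in − V_rec = 0.006445 V = 6.445 mV.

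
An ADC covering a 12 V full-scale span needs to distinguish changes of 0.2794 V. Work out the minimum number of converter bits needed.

6 bits

Number of steps required ≥ 12 V / 0.2794 V = 42.95.
Need 2^N ≥ 42.95; 2^5 = 32, 2^6 = 64.
Minimum N = 6.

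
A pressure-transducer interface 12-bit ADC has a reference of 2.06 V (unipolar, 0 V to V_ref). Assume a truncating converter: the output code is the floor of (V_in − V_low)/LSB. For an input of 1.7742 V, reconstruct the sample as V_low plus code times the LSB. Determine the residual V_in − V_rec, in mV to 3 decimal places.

LSB = 2.06/2^12 = 0.503 mV.
Scaled input = 3527.7297 LSBs, so code = 3527.
Reconstructed: 1.773833 V.
Difference: 0.000366992 V → 0.367 mV.

0.367 mV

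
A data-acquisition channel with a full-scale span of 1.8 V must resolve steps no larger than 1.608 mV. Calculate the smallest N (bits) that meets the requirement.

Number of steps required ≥ 1.8 V / 1.608 mV = 1119.40.
Need 2^N ≥ 1119.40; 2^10 = 1024, 2^11 = 2048.
Minimum N = 11.

11 bits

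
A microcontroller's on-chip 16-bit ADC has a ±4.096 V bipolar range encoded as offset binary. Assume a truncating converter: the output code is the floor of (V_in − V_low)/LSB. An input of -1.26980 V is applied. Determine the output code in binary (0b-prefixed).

code 0b101100001010001 (decimal 22609)

Full-scale span = 8.192 V; LSB = 8.192/2^16 = 125.00 µV.
Input sits at 22609.600 steps above V_low.
So the output code is 22609.
In binary (0b-prefixed): 0b101100001010001.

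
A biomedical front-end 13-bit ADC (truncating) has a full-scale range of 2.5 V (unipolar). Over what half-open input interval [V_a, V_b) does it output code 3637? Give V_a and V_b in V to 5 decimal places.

LSB = 2.5/2^13 = 305.18 µV.
V_a = V_low + 3637·LSB = 1.10992 V; V_b = V_low + 3638·LSB = 1.11023 V.

[1.10992 V, 1.11023 V)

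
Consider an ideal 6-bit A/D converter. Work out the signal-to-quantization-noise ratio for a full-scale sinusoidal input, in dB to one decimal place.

SNR ≈ 6.02·N + 1.76 dB = 6.02·6 + 1.76 = 37.88 dB.

37.9 dB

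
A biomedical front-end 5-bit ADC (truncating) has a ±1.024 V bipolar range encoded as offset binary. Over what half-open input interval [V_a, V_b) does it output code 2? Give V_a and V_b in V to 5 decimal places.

LSB = 2.048/2^5 = 64.000 mV.
V_a = V_low + 2·LSB = -0.896 V; V_b = V_low + 3·LSB = -0.832 V.

[-0.89600 V, -0.83200 V)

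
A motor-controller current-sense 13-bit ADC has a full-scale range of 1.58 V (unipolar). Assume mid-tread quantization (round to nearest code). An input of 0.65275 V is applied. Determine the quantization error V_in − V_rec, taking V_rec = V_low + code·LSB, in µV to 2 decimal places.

74.22 µV

LSB = 1.58/2^13 = 192.87 µV.
(0.65275 − 0)/0.000192871 = 3384.3848; round gives code 3384.
Reconstructed: 0.65267578 V.
V_in − V_rec = 7.42187e-05 V = 74.22 µV.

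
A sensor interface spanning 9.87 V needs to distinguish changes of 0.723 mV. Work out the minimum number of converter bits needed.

14 bits

Number of steps required ≥ 9.87 V / 0.723 mV = 13651.45.
Need 2^N ≥ 13651.45; 2^13 = 8192, 2^14 = 16384.
Minimum N = 14.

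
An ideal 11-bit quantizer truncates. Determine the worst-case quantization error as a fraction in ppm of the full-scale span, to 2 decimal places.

Truncating → worst-case error = 1 LSB = V_FS/2^11, so 1e+06/2048 = 488.281 ppm of full scale.

488.28 ppm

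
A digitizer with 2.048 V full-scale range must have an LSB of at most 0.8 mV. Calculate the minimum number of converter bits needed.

12 bits

Number of steps required ≥ 2.048 V / 0.8 mV = 2560.00.
Need 2^N ≥ 2560.00; 2^11 = 2048, 2^12 = 4096.
Minimum N = 12.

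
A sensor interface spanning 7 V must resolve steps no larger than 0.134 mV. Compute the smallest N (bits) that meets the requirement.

16 bits

Number of steps required ≥ 7 V / 0.134 mV = 52238.81.
Need 2^N ≥ 52238.81; 2^15 = 32768, 2^16 = 65536.
Minimum N = 16.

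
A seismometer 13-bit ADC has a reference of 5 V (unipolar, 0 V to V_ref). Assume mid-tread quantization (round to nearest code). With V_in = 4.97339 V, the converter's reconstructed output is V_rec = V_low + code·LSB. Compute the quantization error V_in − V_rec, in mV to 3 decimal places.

Step size: 5 V ÷ 2^13 = 0.610 mV.
(V_in − V_low)/LSB = (4.97339 − 0)/0.000610352 = 8148.4022 → code 8148 (round).
V_rec = 0 + 8148·0.000610352 = 4.9731445 V.
V_in − V_rec = 0.000245469 V = 0.245 mV.

0.245 mV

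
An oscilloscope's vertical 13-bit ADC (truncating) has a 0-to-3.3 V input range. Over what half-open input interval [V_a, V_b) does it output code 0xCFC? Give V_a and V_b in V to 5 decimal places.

[1.33901 V, 1.33942 V)

LSB = 3.3/2^13 = 402.83 µV.
Code 0xCFC = 3324 decimal.
V_a = V_low + 3324·LSB = 1.33901 V; V_b = V_low + 3325·LSB = 1.33942 V.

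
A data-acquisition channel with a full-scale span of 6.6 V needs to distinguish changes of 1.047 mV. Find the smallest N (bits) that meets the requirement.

13 bits

Number of steps required ≥ 6.6 V / 1.047 mV = 6303.72.
Need 2^N ≥ 6303.72; 2^12 = 4096, 2^13 = 8192.
Minimum N = 13.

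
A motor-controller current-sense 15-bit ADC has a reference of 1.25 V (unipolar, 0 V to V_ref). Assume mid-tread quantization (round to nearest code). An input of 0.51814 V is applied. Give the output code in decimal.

code 13583

With 32768 levels over 1.25 V, one step is 38.15 µV.
(0.51814 − 0) / 3.8147e-05 = 13582.729 LSBs.
Round → code 13583.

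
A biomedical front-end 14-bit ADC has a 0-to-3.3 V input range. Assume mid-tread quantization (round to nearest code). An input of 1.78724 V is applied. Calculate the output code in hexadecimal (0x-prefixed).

code 0x22A9 (decimal 8873)

With 16384 levels over 3.3 V, one step is 201.42 µV.
Input sits at 8873.376 steps above V_low.
Round → code 8873.
In hexadecimal (0x-prefixed): 0x22A9.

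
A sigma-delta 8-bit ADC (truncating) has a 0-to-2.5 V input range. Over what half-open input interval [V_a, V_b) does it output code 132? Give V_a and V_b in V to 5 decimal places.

[1.28906 V, 1.29883 V)

LSB = 2.5/2^8 = 9.766 mV.
V_a = V_low + 132·LSB = 1.28906 V; V_b = V_low + 133·LSB = 1.29883 V.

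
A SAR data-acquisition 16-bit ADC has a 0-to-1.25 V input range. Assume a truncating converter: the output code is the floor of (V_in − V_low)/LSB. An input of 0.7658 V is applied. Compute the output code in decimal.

With 65536 levels over 1.25 V, one step is 19.07 µV.
(0.7658 − 0) / 1.90735e-05 = 40149.975 LSBs.
So the output code is 40149.

code 40149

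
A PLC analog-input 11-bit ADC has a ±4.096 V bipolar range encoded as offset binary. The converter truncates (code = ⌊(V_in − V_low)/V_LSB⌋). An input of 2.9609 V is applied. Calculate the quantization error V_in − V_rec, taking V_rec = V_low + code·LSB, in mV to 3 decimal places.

0.900 mV

One LSB is 8.192 V / 2048 = 4.000 mV.
(V_in − V_low)/LSB = (2.9609 − (−4.096))/0.004 = 1764.2250 → code 1764 (floor).
Code 1764 maps back to (−4.096) + 1764×0.004 V = 2.96 V.
Difference: 0.0009 V → 0.900 mV.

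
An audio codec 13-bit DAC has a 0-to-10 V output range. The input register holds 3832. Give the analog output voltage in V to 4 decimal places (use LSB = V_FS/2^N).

4.6777 V

LSB = 10 V / 2^13 = 1.221 mV.
V_out = 0 + 3832 × 0.0012207 V = 4.67773 V.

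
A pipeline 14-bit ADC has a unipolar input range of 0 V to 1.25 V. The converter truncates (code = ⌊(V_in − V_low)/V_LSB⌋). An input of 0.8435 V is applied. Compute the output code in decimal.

code 11055

Full-scale span = 1.25 V; LSB = 1.25/2^14 = 76.29 µV.
(0.8435 − 0) / 7.62939e-05 = 11055.923 LSBs.
⌊·⌋(11055.923) = 11055.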